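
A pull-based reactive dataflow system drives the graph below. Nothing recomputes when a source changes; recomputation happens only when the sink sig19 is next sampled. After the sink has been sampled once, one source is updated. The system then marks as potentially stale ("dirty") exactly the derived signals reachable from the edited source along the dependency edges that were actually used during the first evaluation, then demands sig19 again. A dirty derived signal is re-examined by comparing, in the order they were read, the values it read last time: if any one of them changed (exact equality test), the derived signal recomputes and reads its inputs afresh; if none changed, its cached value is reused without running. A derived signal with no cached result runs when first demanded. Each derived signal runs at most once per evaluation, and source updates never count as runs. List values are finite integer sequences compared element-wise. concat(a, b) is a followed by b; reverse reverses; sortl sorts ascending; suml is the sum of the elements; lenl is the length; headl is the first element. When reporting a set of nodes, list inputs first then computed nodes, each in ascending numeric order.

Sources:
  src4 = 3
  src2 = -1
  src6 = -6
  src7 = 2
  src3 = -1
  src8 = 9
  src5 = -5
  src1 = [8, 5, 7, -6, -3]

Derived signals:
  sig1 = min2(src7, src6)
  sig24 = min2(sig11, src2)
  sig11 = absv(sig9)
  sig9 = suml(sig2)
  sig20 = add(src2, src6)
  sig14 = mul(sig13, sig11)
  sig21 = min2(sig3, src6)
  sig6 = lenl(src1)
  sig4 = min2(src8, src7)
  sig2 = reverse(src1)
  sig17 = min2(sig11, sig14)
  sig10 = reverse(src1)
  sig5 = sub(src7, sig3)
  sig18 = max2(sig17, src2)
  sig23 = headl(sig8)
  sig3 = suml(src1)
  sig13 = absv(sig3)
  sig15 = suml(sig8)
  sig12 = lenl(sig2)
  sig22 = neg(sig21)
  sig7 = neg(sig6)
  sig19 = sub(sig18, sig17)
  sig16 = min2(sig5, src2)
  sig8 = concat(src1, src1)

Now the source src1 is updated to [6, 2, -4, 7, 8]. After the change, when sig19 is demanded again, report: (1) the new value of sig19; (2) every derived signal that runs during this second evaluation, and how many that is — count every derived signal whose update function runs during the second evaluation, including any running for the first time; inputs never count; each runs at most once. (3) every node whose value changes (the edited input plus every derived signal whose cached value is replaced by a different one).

New value of sig19: 0.
Derived signals that run: sig2, sig3, sig9, sig11, sig13, sig14, sig17, sig18, sig19 — 9 in total.
Values that change: src1, sig2, sig3, sig9, sig11, sig13, sig14, sig17, sig18.

First evaluation (everything demanded from the output):
  sig2 = reverse([8, 5, 7, -6, -3]) = [-3, -6, 7, 5, 8]
  sig3 = suml([8, 5, 7, -6, -3]) = 11
  sig9 = suml([-3, -6, 7, 5, 8]) = 11
  sig11 = absv(11) = 11
  sig13 = absv(11) = 11
  sig14 = mul(11, 11) = 121
  sig17 = min2(11, 121) = 11
  sig18 = max2(11, -1) = 11
  sig19 = sub(11, 11) = 0

Propagation after the edit:
  sig2: runs — src1 [8, 5, 7, -6, -3]->[6, 2, -4, 7, 8]; result [8, 7, -4, 2, 6].
  sig3: runs — src1 [8, 5, 7, -6, -3]->[6, 2, -4, 7, 8]; result 19.
  sig9: runs — sig2 [-3, -6, 7, 5, 8]->[8, 7, -4, 2, 6]; result 19.
  sig11: runs — sig9 11->19; result 19.
  sig13: runs — sig3 11->19; result 19.
  sig14: runs — sig13 11->19; sig11 11->19; result 361.
  sig17: runs — sig11 11->19; sig14 121->361; result 19.
  sig18: runs — sig17 11->19; result 19.
  sig19: runs — sig18 11->19; sig17 11->19; result 0 (same value as before).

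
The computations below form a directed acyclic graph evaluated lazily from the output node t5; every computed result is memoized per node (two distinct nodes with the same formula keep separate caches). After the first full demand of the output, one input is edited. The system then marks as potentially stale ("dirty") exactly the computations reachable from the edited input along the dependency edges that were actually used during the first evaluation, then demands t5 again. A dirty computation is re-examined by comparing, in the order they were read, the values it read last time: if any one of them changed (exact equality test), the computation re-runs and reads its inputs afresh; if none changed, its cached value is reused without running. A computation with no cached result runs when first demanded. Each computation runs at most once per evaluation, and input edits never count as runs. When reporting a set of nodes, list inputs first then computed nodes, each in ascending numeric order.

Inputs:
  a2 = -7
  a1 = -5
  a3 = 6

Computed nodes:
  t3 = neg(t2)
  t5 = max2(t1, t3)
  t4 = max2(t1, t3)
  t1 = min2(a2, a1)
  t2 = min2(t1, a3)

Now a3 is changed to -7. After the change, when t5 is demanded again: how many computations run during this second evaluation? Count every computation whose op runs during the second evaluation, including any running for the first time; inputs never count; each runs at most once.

1 computations run: t2.
Note the absorption at t2: it re-runs yet its value is the same, leaving the output's value untouched.

First demand of the output computes:
  t1 = min2(-7, -5) = -7
  t2 = min2(-7, 6) = -7
  t3 = neg(-7) = 7
  t5 = max2(-7, 7) = 7

After the edit, cleaning proceeds:
  t2: a read changed (a3 6->-7) — executes, giving -7 — identical to its old value.
  t3: dirty, but its reads are unchanged (t2 unchanged); cached 7 stands.
  t5: dirty, but its reads are unchanged (t1 unchanged, t3 unchanged); cached 7 stands.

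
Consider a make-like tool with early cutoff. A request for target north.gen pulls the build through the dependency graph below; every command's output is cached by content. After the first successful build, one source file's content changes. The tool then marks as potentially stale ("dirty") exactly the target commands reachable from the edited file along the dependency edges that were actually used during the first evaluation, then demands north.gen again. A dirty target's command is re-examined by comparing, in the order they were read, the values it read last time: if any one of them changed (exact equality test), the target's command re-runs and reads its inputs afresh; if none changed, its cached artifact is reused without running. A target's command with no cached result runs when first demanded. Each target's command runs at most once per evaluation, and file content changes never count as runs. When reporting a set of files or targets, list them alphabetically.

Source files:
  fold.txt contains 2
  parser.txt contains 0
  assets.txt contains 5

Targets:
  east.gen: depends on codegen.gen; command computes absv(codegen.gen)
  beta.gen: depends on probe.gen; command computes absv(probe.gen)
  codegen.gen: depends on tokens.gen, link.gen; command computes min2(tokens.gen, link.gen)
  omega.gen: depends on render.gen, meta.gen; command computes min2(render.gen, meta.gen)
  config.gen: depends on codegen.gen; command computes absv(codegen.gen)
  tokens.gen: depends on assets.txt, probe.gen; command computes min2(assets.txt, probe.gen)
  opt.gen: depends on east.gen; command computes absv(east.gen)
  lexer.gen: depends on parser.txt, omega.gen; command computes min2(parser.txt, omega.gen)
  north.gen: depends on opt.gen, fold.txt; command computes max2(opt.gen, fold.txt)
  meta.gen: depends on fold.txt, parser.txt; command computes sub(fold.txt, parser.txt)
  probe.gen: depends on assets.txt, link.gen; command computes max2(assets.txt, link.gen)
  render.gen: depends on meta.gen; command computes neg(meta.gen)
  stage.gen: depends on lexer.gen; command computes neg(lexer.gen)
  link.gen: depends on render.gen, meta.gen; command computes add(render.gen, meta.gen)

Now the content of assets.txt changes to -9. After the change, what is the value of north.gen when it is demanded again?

Demanding north.gen again yields 9.

First demand of the output computes:
  meta.gen = sub(2, 0) = 2
  render.gen = neg(2) = -2
  link.gen = add(-2, 2) = 0
  probe.gen = max2(5, 0) = 5
  tokens.gen = min2(5, 5) = 5
  codegen.gen = min2(5, 0) = 0
  east.gen = absv(0) = 0
  opt.gen = absv(0) = 0
  north.gen = max2(0, 2) = 2

After the edit, cleaning proceeds:
  probe.gen: a read changed (assets.txt 5->-9) — executes, giving 0.
  tokens.gen: a read changed (assets.txt 5->-9; probe.gen 5->0) — executes, giving -9.
  codegen.gen: a read changed (tokens.gen 5->-9) — executes, giving -9.
  east.gen: a read changed (codegen.gen 0->-9) — executes, giving 9.
  opt.gen: a read changed (east.gen 0->9) — executes, giving 9.
  north.gen: a read changed (opt.gen 0->9) — executes, giving 9.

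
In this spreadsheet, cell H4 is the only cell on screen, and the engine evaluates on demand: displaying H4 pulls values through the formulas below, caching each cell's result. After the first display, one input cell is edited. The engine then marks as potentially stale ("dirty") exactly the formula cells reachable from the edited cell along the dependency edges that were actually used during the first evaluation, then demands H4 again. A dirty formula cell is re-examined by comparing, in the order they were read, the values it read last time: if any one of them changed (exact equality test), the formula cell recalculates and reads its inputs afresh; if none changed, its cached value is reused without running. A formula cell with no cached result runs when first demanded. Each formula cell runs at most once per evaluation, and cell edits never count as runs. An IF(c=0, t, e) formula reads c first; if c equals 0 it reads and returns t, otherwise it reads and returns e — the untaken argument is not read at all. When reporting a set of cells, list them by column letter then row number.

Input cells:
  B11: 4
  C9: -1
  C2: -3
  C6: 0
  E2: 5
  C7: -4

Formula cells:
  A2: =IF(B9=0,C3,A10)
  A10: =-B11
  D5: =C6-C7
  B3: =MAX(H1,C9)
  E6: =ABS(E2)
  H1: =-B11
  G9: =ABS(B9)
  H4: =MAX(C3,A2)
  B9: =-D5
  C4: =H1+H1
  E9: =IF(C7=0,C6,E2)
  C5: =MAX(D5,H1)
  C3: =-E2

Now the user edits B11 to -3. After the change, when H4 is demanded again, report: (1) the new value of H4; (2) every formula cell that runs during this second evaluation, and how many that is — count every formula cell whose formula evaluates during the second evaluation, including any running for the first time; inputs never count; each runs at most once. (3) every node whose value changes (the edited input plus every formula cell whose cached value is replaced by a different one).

H4 now evaluates to 3.
Run set: A2, A10, H4 (3 run).
Changed values: A2, A10, B11, H4.

Initial pass — values computed on the first demand:
  A10 = -(4) = -4
  C3 = -(5) = -5
  D5 = 0 - -4 = 4
  B9 = -(4) = -4
  A2 = IF(B9=0: B9=-4 -> else branch A10) = -4
  H4 = MAX(-5, -4) = -4

Second demand — change propagation:
  A10: re-runs because B11 4->-3; new result 3.
  A2: re-runs because A10 -4->3; new result 3.
  H4: re-runs because A2 -4->3; new result 3.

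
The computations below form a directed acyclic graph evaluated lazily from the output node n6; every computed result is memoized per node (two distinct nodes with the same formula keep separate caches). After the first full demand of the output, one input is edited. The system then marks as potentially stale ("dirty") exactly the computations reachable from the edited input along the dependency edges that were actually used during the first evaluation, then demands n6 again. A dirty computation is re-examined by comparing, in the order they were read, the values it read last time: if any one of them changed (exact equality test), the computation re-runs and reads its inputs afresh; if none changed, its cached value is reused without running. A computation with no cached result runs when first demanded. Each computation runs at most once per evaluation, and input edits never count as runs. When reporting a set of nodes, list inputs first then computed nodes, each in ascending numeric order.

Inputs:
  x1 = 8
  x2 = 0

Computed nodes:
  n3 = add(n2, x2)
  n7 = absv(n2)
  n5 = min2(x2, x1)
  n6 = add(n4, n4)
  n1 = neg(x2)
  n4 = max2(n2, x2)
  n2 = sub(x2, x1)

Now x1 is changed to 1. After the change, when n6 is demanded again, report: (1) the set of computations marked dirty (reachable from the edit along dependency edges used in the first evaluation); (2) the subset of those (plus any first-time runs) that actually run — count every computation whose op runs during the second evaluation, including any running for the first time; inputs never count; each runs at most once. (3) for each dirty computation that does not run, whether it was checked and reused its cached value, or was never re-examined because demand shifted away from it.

The edit dirties: n2, n4, n6.
2 computations run: n2, n4.
Cache hits after checking: n6.
Note the absorption at n4: it re-runs yet its value is the same, leaving the output's value untouched.

First demand of the output computes:
  n2 = sub(0, 8) = -8
  n4 = max2(-8, 0) = 0
  n6 = add(0, 0) = 0

After the edit, cleaning proceeds:
  n2: a read changed (x1 8->1) — executes, giving -1.
  n4: a read changed (n2 -8->-1) — executes, giving 0 — identical to its old value.
  n6: dirty, but its reads are unchanged (n4 unchanged, n4 unchanged); cached 0 stands.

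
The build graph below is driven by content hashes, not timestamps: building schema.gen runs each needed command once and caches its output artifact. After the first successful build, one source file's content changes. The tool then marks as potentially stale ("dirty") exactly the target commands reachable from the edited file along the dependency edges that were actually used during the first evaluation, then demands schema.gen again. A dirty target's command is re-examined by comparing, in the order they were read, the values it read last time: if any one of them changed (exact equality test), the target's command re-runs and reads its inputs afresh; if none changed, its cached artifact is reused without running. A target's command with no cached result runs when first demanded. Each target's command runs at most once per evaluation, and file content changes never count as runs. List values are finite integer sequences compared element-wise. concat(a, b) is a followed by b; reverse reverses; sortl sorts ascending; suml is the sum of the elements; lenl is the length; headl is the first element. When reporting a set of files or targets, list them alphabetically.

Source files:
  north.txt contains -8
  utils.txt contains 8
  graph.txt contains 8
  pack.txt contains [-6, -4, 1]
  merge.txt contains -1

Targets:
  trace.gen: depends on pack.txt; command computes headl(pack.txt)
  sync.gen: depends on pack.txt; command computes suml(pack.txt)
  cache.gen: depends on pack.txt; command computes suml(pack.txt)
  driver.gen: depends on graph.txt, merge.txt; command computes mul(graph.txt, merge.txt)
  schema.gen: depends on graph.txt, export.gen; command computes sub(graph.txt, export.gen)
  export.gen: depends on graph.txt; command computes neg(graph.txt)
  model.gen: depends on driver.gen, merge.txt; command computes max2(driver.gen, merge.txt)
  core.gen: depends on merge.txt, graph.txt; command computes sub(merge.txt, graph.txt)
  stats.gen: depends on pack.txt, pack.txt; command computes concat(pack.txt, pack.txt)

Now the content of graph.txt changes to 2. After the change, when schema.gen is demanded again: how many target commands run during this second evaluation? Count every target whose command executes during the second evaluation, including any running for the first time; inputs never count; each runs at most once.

Run set: export.gen, schema.gen (2 run).

Initial pass — values computed on the first demand:
  export.gen = neg(8) = -8
  schema.gen = sub(8, -8) = 16

Second demand — change propagation:
  export.gen: re-runs because graph.txt 8->2; new result -2.
  schema.gen: re-runs because graph.txt 8->2; export.gen -8->-2; new result 4.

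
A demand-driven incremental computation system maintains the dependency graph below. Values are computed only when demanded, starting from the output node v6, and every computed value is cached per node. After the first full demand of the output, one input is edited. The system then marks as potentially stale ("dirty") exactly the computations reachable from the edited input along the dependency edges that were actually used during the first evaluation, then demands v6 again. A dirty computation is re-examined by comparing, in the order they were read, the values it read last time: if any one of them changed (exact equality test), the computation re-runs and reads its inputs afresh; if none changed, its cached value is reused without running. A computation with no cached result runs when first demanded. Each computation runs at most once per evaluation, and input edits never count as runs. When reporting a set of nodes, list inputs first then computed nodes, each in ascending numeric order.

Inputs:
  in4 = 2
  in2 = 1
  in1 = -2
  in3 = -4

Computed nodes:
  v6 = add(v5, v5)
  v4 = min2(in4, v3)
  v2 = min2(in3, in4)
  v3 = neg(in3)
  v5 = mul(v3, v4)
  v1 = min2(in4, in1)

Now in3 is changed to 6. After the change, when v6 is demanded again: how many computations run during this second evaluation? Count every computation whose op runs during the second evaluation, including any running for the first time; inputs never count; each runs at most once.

First evaluation (everything demanded from the output):
  v3 = neg(-4) = 4
  v4 = min2(2, 4) = 2
  v5 = mul(4, 2) = 8
  v6 = add(8, 8) = 16

Propagation after the edit:
  v3: runs — in3 -4->6; result -6.
  v4: runs — v3 4->-6; result -6.
  v5: runs — v3 4->-6; v4 2->-6; result 36.
  v6: runs — v5 8->36; v5 8->36; result 72.

Computations that run: v3, v4, v5, v6 — 4 in total.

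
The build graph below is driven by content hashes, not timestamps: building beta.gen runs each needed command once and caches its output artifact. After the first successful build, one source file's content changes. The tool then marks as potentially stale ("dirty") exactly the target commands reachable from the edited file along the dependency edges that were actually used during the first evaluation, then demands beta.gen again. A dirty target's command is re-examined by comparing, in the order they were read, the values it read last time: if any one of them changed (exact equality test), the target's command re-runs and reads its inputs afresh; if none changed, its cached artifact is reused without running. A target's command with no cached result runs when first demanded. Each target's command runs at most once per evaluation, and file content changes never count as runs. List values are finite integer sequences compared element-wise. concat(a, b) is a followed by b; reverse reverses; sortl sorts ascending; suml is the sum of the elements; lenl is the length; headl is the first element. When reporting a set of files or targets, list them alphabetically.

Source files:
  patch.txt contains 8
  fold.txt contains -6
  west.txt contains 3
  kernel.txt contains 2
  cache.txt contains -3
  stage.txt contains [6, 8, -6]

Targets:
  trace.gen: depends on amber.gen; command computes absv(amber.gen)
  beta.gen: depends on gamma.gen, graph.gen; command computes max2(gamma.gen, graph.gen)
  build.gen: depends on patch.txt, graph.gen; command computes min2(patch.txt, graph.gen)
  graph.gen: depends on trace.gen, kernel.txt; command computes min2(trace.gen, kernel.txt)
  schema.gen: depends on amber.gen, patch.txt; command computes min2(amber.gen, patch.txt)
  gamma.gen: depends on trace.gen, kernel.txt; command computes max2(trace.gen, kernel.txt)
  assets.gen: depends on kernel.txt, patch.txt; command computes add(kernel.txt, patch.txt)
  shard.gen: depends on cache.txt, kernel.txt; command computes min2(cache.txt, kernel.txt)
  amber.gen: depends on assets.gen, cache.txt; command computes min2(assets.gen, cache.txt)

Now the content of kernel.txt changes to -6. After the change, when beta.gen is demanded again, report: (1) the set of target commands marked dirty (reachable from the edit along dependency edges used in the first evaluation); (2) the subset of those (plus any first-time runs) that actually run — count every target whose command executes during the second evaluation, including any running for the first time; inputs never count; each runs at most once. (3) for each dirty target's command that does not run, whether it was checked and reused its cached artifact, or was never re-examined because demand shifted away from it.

Initial pass — values computed on the first demand:
  assets.gen = add(2, 8) = 10
  amber.gen = min2(10, -3) = -3
  trace.gen = absv(-3) = 3
  gamma.gen = max2(3, 2) = 3
  graph.gen = min2(3, 2) = 2
  beta.gen = max2(3, 2) = 3

Second demand — change propagation:
  assets.gen: re-runs because kernel.txt 2->-6; new result 2.
  amber.gen: re-runs because assets.gen 10->2; new result -3 (unchanged).
  trace.gen: re-examined; everything it read last time is the same (amber.gen unchanged) — cache 3 kept, no run.
  gamma.gen: re-runs because kernel.txt 2->-6; new result 3 (unchanged).
  graph.gen: re-runs because kernel.txt 2->-6; new result -6.
  beta.gen: re-runs because graph.gen 2->-6; new result 3 (unchanged).

The important point: at trace.gen every value read last time is unchanged, so the dirty flag clears without a run.

Dirty set: amber.gen, assets.gen, beta.gen, gamma.gen, graph.gen, trace.gen.
Run set: amber.gen, assets.gen, beta.gen, gamma.gen, graph.gen (5 run).
Re-examined without running (cache reused): trace.gen.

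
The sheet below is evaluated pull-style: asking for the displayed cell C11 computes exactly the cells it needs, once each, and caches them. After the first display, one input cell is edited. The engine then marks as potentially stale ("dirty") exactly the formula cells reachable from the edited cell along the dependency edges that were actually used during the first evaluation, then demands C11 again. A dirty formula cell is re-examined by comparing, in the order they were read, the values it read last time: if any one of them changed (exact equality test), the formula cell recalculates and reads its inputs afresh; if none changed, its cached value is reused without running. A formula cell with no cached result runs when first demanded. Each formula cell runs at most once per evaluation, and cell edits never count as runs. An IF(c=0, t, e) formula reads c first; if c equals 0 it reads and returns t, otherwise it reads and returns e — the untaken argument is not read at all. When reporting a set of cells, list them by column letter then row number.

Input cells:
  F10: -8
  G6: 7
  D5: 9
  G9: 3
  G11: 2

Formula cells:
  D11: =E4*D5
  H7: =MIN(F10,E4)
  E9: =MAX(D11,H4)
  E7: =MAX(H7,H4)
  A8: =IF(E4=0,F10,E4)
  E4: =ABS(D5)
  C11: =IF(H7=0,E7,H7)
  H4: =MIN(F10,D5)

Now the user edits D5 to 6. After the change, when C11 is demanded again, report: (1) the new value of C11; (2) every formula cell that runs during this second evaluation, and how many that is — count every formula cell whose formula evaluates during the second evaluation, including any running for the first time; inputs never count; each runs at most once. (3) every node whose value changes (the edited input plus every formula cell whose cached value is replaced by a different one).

First demand of the output computes:
  E4 = ABS(9) = 9
  H7 = MIN(-8, 9) = -8
  C11 = IF(H7=0: H7=-8 -> else branch H7) = -8

After the edit, cleaning proceeds:
  E4: a read changed (D5 9->6) — executes, giving 6.
  H7: a read changed (E4 9->6) — executes, giving -8 — identical to its old value.
  C11: dirty, but its reads are unchanged (H7 unchanged, H7 unchanged); cached -8 stands.

Note the absorption at H7: it re-runs yet its value is the same, leaving the output's value untouched.

Demanding C11 again yields -8.
2 formula cells run: E4, H7.
The nodes whose values change: D5, E4.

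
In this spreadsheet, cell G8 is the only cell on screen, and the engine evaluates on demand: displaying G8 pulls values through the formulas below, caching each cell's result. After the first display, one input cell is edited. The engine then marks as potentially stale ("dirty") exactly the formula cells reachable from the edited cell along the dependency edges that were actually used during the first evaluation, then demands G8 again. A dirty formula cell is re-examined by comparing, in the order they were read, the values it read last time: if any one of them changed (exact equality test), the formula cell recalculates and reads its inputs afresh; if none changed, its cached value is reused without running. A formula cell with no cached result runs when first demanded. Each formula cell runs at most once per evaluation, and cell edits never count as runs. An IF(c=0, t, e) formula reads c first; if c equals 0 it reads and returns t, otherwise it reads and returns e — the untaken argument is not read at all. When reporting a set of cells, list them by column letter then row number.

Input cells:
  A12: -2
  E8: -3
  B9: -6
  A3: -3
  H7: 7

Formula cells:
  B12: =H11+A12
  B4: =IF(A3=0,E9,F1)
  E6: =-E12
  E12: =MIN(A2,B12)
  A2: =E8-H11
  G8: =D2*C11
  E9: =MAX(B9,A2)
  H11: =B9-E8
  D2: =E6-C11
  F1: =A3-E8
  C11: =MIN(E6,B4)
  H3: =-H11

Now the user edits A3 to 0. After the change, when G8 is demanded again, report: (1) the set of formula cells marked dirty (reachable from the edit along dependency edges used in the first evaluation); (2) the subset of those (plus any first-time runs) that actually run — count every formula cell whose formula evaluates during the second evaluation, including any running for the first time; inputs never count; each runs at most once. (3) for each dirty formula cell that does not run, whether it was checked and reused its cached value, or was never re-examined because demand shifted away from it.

Dirty set: B4, C11, D2, F1, G8.
Run set: B4, E9 (2 run).
Re-examined without running (cache reused): C11, D2, G8.
Left stale — demand moved off them: F1.
The important point: the flipped condition redirects demand; F1 is left stale, never re-checked.

Initial pass — values computed on the first demand:
  F1 = -3 - -3 = 0
  B4 = IF(A3=0: A3=-3 -> else branch F1) = 0
  H11 = -6 - -3 = -3
  A2 = -3 - -3 = 0
  B12 = -3 + -2 = -5
  E12 = MIN(0, -5) = -5
  E6 = -(-5) = 5
  C11 = MIN(5, 0) = 0
  D2 = 5 - 0 = 5
  G8 = 5 * 0 = 0

Second demand — change propagation:
  E9: newly demanded (no cache) — executes and yields 0.
  F1: dirty yet unreached — the second evaluation never asks for it.
  B4: re-runs because A3 -3->0; new result 0 (unchanged).
  C11: re-examined; everything it read last time is the same (E6 unchanged, B4 unchanged) — cache 0 kept, no run.
  D2: re-examined; everything it read last time is the same (E6 unchanged, C11 unchanged) — cache 5 kept, no run.
  G8: re-examined; everything it read last time is the same (D2 unchanged, C11 unchanged) — cache 0 kept, no run.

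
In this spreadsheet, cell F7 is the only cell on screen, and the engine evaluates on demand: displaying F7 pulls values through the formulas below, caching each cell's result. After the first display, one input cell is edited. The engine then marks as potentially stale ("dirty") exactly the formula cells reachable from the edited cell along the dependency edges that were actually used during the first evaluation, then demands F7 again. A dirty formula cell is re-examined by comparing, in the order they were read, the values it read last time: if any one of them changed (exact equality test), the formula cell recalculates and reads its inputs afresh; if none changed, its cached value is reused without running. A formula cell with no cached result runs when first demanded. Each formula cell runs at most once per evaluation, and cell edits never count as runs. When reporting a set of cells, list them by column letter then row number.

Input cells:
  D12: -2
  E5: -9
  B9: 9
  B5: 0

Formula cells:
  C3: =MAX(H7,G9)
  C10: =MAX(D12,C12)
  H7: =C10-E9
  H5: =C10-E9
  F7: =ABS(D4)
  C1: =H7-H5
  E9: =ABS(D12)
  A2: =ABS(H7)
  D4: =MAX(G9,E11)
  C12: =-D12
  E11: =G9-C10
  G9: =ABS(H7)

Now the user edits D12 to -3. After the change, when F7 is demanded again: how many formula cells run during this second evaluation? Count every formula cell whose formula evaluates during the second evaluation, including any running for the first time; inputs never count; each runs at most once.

Initial pass — values computed on the first demand:
  C12 = -(-2) = 2
  C10 = MAX(-2, 2) = 2
  E9 = ABS(-2) = 2
  H7 = 2 - 2 = 0
  G9 = ABS(0) = 0
  E11 = 0 - 2 = -2
  D4 = MAX(0, -2) = 0
  F7 = ABS(0) = 0

Second demand — change propagation:
  C12: re-runs because D12 -2->-3; new result 3.
  C10: re-runs because D12 -2->-3; C12 2->3; new result 3.
  E9: re-runs because D12 -2->-3; new result 3.
  H7: re-runs because C10 2->3; E9 2->3; new result 0 (unchanged).
  G9: re-examined; everything it read last time is the same (H7 unchanged) — cache 0 kept, no run.
  E11: re-runs because C10 2->3; new result -3.
  D4: re-runs because E11 -2->-3; new result 0 (unchanged).
  F7: re-examined; everything it read last time is the same (D4 unchanged) — cache 0 kept, no run.

The important point: at G9 every value read last time is unchanged, so the dirty flag clears without a run.

Run set: C10, C12, D4, E9, E11, H7 (6 run).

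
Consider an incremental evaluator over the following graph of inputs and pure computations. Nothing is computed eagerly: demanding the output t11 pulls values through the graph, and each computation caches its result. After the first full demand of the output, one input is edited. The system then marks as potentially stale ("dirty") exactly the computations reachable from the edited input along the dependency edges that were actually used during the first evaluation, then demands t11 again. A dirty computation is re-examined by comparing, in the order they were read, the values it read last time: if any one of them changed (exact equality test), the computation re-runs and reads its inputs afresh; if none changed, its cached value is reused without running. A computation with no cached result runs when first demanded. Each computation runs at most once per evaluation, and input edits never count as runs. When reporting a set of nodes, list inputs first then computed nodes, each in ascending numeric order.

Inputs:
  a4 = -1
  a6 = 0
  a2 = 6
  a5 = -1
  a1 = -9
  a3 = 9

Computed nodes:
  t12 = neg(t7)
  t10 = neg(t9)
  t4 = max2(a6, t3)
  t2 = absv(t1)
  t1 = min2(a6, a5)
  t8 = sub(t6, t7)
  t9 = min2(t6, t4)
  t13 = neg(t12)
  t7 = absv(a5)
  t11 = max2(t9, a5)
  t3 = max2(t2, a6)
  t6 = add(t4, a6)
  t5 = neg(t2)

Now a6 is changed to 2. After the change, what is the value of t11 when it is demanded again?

Initial pass — values computed on the first demand:
  t1 = min2(0, -1) = -1
  t2 = absv(-1) = 1
  t3 = max2(1, 0) = 1
  t4 = max2(0, 1) = 1
  t6 = add(1, 0) = 1
  t9 = min2(1, 1) = 1
  t11 = max2(1, -1) = 1

Second demand — change propagation:
  t1: re-runs because a6 0->2; new result -1 (unchanged).
  t2: re-examined; everything it read last time is the same (t1 unchanged) — cache 1 kept, no run.
  t3: re-runs because a6 0->2; new result 2.
  t4: re-runs because a6 0->2; t3 1->2; new result 2.
  t6: re-runs because t4 1->2; a6 0->2; new result 4.
  t9: re-runs because t6 1->4; t4 1->2; new result 2.
  t11: re-runs because t9 1->2; new result 2.

The important point: at t2 every value read last time is unchanged, so the dirty flag clears without a run.

t11 now evaluates to 2.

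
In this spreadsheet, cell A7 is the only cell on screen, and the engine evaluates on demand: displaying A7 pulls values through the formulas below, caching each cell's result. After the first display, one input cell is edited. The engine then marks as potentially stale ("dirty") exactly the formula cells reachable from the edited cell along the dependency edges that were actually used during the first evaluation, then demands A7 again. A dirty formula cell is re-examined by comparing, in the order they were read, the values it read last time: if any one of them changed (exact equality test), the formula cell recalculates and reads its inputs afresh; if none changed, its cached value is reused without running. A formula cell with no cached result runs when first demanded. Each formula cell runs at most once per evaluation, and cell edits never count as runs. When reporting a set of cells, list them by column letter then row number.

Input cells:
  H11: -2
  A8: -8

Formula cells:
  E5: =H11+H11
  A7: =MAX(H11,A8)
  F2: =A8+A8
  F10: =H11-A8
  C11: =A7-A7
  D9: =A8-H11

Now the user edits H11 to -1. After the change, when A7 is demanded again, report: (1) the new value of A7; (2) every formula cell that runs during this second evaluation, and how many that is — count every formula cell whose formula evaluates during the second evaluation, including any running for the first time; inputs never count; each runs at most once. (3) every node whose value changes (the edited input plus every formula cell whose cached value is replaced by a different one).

A7 now evaluates to -1.
Run set: A7 (1 run).
Changed values: A7, H11.

Initial pass — values computed on the first demand:
  A7 = MAX(-2, -8) = -2

Second demand — change propagation:
  A7: re-runs because H11 -2->-1; new result -1.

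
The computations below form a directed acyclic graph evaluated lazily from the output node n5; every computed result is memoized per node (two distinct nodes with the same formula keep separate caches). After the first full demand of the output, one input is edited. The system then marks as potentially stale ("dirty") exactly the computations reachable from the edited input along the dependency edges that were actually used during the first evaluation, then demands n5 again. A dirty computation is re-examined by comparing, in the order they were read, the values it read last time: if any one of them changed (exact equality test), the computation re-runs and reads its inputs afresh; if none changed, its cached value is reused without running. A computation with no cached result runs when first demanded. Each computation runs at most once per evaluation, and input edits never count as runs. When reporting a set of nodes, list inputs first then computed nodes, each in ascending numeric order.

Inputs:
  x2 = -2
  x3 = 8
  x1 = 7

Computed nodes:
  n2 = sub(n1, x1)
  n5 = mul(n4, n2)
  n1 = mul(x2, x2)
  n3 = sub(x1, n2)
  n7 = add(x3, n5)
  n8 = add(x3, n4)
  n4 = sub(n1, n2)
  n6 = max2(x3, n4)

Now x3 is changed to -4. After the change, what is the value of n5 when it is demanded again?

Demanding n5 again yields -21.
Note the shortcut — x3 feeds only undemanded nodes, so no recomputation happens.

First demand of the output computes:
  n1 = mul(-2, -2) = 4
  n2 = sub(4, 7) = -3
  n4 = sub(4, -3) = 7
  n5 = mul(7, -3) = -21

After the edit, cleaning proceeds:
  x3 only reaches undemanded nodes; the second demand re-runs nothing.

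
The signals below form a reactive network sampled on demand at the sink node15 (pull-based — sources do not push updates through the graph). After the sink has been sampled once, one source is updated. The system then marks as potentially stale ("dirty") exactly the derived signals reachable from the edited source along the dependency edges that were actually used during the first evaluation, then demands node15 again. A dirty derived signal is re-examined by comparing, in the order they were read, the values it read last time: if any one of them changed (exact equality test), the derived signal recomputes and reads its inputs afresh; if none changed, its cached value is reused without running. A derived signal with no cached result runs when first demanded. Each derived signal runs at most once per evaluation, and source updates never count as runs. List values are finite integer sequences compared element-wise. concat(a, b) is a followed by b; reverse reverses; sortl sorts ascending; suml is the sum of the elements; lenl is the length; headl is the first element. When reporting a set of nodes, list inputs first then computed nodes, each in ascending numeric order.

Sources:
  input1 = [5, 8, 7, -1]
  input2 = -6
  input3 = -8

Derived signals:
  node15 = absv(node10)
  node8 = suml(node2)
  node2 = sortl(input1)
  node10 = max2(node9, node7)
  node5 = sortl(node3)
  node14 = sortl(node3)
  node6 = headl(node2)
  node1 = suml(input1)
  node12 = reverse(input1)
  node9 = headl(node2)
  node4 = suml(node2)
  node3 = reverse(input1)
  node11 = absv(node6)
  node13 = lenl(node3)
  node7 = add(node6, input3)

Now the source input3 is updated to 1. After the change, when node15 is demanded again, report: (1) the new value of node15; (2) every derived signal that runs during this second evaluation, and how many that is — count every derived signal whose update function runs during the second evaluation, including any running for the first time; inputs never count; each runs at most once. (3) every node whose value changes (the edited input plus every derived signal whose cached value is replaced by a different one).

Initial pass — values computed on the first demand:
  node2 = sortl([5, 8, 7, -1]) = [-1, 5, 7, 8]
  node6 = headl([-1, 5, 7, 8]) = -1
  node7 = add(-1, -8) = -9
  node9 = headl([-1, 5, 7, 8]) = -1
  node10 = max2(-1, -9) = -1
  node15 = absv(-1) = 1

Second demand — change propagation:
  node7: re-runs because input3 -8->1; new result 0.
  node10: re-runs because node7 -9->0; new result 0.
  node15: re-runs because node10 -1->0; new result 0.

node15 now evaluates to 0.
Run set: node7, node10, node15 (3 run).
Changed values: input3, node7, node10, node15.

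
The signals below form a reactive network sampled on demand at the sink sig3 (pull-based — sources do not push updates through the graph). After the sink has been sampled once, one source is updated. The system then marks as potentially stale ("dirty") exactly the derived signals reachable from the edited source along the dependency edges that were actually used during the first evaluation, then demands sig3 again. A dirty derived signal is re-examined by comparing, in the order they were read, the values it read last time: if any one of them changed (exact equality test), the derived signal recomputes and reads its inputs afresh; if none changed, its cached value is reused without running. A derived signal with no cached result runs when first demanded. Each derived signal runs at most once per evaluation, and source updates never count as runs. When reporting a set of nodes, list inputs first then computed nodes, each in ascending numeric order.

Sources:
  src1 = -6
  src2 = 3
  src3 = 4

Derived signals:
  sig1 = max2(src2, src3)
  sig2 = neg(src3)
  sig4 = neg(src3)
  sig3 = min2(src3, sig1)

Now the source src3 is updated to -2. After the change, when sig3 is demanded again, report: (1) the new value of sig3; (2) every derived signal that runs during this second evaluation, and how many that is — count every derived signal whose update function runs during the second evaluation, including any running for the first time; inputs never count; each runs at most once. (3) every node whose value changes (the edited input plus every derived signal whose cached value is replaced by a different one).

sig3 now evaluates to -2.
Run set: sig1, sig3 (2 run).
Changed values: src3, sig1, sig3.

Initial pass — values computed on the first demand:
  sig1 = max2(3, 4) = 4
  sig3 = min2(4, 4) = 4

Second demand — change propagation:
  sig1: re-runs because src3 4->-2; new result 3.
  sig3: re-runs because src3 4->-2; sig1 4->3; new result -2.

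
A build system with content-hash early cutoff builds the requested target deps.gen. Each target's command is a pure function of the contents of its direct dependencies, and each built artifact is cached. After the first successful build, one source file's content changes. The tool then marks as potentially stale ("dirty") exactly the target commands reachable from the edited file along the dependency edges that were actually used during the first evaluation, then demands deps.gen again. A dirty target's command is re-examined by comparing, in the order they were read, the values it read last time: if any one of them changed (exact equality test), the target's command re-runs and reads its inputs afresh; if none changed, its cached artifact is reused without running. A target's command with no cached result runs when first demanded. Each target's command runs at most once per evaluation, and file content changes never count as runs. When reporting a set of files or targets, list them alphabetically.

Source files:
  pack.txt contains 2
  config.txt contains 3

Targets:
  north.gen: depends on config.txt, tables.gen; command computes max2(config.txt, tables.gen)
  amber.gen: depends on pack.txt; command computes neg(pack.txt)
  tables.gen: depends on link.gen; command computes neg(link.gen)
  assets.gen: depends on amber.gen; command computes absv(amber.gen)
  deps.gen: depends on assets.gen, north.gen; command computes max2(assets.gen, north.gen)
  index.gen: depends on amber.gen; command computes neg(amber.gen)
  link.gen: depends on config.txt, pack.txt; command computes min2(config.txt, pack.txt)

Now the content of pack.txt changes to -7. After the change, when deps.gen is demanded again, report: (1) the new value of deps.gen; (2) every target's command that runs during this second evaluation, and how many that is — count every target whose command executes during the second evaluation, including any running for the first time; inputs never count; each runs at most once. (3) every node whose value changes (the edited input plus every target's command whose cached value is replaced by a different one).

New value of deps.gen: 7.
Target commands that run: amber.gen, assets.gen, deps.gen, link.gen, north.gen, tables.gen — 6 in total.
Values that change: amber.gen, assets.gen, deps.gen, link.gen, north.gen, pack.txt, tables.gen.

First evaluation (everything demanded from the output):
  amber.gen = neg(2) = -2
  assets.gen = absv(-2) = 2
  link.gen = min2(3, 2) = 2
  tables.gen = neg(2) = -2
  north.gen = max2(3, -2) = 3
  deps.gen = max2(2, 3) = 3

Propagation after the edit:
  amber.gen: runs — pack.txt 2->-7; result 7.
  assets.gen: runs — amber.gen -2->7; result 7.
  link.gen: runs — pack.txt 2->-7; result -7.
  tables.gen: runs — link.gen 2->-7; result 7.
  north.gen: runs — tables.gen -2->7; result 7.
  deps.gen: runs — assets.gen 2->7; north.gen 3->7; result 7.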